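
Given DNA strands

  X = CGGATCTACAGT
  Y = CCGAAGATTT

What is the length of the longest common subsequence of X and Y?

7

Let dp[i][j] be the LCS length of the first i bases of X and the first j bases of Y. dp[i][j] = dp[i-1][j-1]+1 when the i-th and j-th bases match, else max(dp[i-1][j], dp[i][j-1]).
    ·  C  C  G  A  A  G  A  T  T  T
 ·  0  0  0  0  0  0  0  0  0  0  0
 C  0  1  1  1  1  1  1  1  1  1  1
 G  0  1  1  2  2  2  2  2  2  2  2
 G  0  1  1  2  2  2  3  3  3  3  3
 A  0  1  1  2  3  3  3  4  4  4  4
 T  0  1  1  2  3  3  3  4  5  5  5
 C  0  1  2  2  3  3  3  4  5  5  5
 T  0  1  2  2  3  3  3  4  5  6  6
 A  0  1  2  2  3  4  4  4  5  6  6
 C  0  1  2  2  3  4  4  4  5  6  6
 A  0  1  2  2  3  4  4  5  5  6  6
 G  0  1  2  3  3  4  5  5  5  6  6
 T  0  1  2  3  3  4  5  5  6  6  7
dp[12][10] = 7. One LCS (by backtracking along matches): CGGATTT.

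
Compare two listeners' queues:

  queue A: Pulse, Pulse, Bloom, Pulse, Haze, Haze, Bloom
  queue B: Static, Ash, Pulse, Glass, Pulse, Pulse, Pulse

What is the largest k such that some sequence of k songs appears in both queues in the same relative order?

Taking Pulse (queue A #1, queue B #5), Pulse (queue A #2, queue B #6), Pulse (queue A #4, queue B #7) gives a common subsequence of length 3. dp[7][7] = 3 confirms this is the maximum.

3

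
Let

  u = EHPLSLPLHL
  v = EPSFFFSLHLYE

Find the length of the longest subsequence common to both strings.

Let dp[i][j] be the LCS length of the first i characters of u and the first j characters of v. dp[i][j] = dp[i-1][j-1]+1 when the i-th and j-th characters match, else max(dp[i-1][j], dp[i][j-1]).
    ·  E  P  S  F  F  F  S  L  H  L  Y  E
 ·  0  0  0  0  0  0  0  0  0  0  0  0  0
 E  0  1  1  1  1  1  1  1  1  1  1  1  1
 H  0  1  1  1  1  1  1  1  1  2  2  2  2
 P  0  1  2  2  2  2  2  2  2  2  2  2  2
 L  0  1  2  2  2  2  2  2  3  3  3  3  3
 S  0  1  2  3  3  3  3  3  3  3  3  3  3
 L  0  1  2  3  3  3  3  3  4  4  4  4  4
 P  0  1  2  3  3  3  3  3  4  4  4  4  4
 L  0  1  2  3  3  3  3  3  4  4  5  5  5
 H  0  1  2  3  3  3  3  3  4  5  5  5  5
 L  0  1  2  3  3  3  3  3  4  5  6  6  6
dp[10][12] = 6. One LCS (by backtracking along matches): EPSLHL.

6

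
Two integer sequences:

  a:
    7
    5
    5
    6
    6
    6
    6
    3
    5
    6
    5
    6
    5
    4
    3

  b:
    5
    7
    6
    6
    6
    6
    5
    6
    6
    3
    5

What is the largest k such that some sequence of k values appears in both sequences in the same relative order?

Pick 7 (a #1, b #2); then 6 (a #4, b #3); then 6 (a #5, b #4); then 6 (a #6, b #5); then 6 (a #7, b #6); then 5 (a #9, b #7); then 6 (a #10, b #8); then 6 (a #12, b #9); then 5 (a #13, b #11); all 9 values appear in both, in order. dp[15][11] = 9 confirms this is the maximum.

9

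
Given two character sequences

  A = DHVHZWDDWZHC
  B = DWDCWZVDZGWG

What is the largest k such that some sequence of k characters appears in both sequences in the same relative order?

Taking D (A #1, B #1), then W (A #6, B #2), then D (A #7, B #3), then D (A #8, B #8), then W (A #9, B #11) gives a common subsequence of length 5. Since dp[12][12] = 5, nothing longer is possible.

5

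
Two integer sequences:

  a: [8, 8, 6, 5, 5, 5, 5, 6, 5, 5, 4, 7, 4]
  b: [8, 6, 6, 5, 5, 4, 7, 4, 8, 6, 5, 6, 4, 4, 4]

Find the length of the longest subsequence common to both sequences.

One common subsequence of length 8: 8 [1,1], then 6 [3,3], then 5 [4,4], then 5 [5,5], then 5 [7,11], then 6 [8,12], then 4 [11,14], then 4 [13,15]. dp[13][15] = 8 confirms this is the maximum.

8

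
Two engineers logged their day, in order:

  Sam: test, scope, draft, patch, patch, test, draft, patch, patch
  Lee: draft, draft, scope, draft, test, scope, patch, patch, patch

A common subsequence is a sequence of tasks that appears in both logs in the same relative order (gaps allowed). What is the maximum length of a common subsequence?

Taking test (Sam #1, Lee #5); then scope (Sam #2, Lee #6); then patch (Sam #5, Lee #7); then patch (Sam #8, Lee #8); then patch (Sam #9, Lee #9) gives a common subsequence of length 5. dp[9][9] = 5 confirms this is the maximum.

5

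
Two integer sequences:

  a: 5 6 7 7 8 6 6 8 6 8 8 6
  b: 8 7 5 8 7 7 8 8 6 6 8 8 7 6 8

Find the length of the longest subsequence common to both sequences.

9

Pick 5 (a #1, b #3); then 7 (a #3, b #5); then 7 (a #4, b #6); then 8 (a #5, b #8); then 6 (a #6, b #9); then 6 (a #7, b #10); then 8 (a #8, b #12); then 6 (a #9, b #14); then 8 (a #11, b #15); all 9 values appear in both, in order. The LCS DP gives dp[12][15] = 9, so this is optimal.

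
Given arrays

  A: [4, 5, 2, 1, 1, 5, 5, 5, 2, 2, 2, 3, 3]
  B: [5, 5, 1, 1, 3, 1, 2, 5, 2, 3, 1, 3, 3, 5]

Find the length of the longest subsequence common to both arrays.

7

One common subsequence of length 7: 5 [2,2] → 1 [4,4] → 1 [5,6] → 5 [8,8] → 2 [9,9] → 3 [12,12] → 3 [13,13]. Since dp[13][14] = 7, nothing longer is possible.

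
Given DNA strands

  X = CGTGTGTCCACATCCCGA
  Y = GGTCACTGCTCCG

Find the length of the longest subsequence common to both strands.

Match G [4,1] → G [6,2] → T [7,3] → C [9,4] → A [10,5] → C [11,6] → T [13,7] → C [14,9] → C [15,11] → C [16,12] → G [17,13] — 11 bases in the same relative order in both. The LCS DP gives dp[18][13] = 11, so this is optimal.

11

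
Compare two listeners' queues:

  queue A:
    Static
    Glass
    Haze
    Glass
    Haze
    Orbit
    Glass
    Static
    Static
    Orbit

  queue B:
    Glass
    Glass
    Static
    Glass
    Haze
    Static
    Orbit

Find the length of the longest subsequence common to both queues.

One common subsequence of length 5: Static [1,3] → Glass [4,4] → Haze [5,5] → Static [9,6] → Orbit [10,7]. The LCS DP gives dp[10][7] = 5, so this is optimal.

5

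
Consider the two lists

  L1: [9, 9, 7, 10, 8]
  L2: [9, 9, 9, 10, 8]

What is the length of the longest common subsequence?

Let dp[i][j] be the LCS length of the first i values of L1 and the first j values of L2. dp[i][j] = dp[i-1][j-1]+1 when the i-th and j-th values match, else max(dp[i-1][j], dp[i][j-1]).
    ·  9  9  9 10  8
 ·  0  0  0  0  0  0
 9  0  1  1  1  1  1
 9  0  1  2  2  2  2
 7  0  1  2  2  2  2
10  0  1  2  2  3  3
 8  0  1  2  2  3  4
dp[5][5] = 4. One LCS (by backtracking along matches): 9, 9, 10, 8.

4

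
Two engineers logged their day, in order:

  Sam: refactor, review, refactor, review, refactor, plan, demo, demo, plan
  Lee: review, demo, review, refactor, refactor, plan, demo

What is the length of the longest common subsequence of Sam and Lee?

Taking review [2,3]; then refactor [3,4]; then refactor [5,5]; then plan [6,6]; then demo [8,7] gives a common subsequence of length 5. dp[9][7] = 5 confirms this is the maximum.

5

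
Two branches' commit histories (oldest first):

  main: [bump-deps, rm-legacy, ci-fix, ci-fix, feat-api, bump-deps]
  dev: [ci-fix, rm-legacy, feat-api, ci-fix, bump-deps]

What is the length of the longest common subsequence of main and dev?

3

One common subsequence of length 3: rm-legacy at main[2]=dev[2], ci-fix at main[4]=dev[4], bump-deps at main[6]=dev[5], and the DP table's final entry dp[6][5] is also 3, so no common subsequence is longer.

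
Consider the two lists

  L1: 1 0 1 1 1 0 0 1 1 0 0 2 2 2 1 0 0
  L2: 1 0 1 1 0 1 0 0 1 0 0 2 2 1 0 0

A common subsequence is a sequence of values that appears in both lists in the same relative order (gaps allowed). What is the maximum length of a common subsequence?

Pick 1 at L1[1]=L2[1] → 0 at L1[2]=L2[2] → 1 at L1[3]=L2[3] → 1 at L1[4]=L2[4] → 1 at L1[5]=L2[6] → 0 at L1[6]=L2[7] → 0 at L1[7]=L2[8] → 1 at L1[9]=L2[9] → 0 at L1[10]=L2[10] → 0 at L1[11]=L2[11] → 2 at L1[13]=L2[12] → 2 at L1[14]=L2[13] → 1 at L1[15]=L2[14] → 0 at L1[16]=L2[15] → 0 at L1[17]=L2[16]; all 15 values appear in both, in order. The LCS DP gives dp[17][16] = 15, so this is optimal.

15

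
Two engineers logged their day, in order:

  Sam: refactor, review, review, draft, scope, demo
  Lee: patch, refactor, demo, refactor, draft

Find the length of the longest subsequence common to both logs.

Taking refactor (Sam #1, Lee #4); then draft (Sam #4, Lee #5) gives a common subsequence of length 2, and the DP table's final entry dp[6][5] is also 2, so no common subsequence is longer.

2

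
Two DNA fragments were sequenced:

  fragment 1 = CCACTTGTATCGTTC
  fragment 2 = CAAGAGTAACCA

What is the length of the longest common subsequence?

7

Match C (fragment 1 #1, fragment 2 #1) → A (fragment 1 #3, fragment 2 #5) → G (fragment 1 #7, fragment 2 #6) → T (fragment 1 #8, fragment 2 #7) → A (fragment 1 #9, fragment 2 #9) → C (fragment 1 #11, fragment 2 #10) → C (fragment 1 #15, fragment 2 #11) — 7 bases in the same relative order in both. Since dp[15][12] = 7, nothing longer is possible.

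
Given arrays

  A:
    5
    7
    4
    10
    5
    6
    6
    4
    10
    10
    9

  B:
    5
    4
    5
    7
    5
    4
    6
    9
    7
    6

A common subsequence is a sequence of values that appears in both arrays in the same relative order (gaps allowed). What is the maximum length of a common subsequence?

5

Pick 5 at A[1]=B[3] → 7 at A[2]=B[4] → 4 at A[3]=B[6] → 6 at A[6]=B[7] → 6 at A[7]=B[10]; all 5 values appear in both, in order, and the DP table's final entry dp[11][10] is also 5, so no common subsequence is longer.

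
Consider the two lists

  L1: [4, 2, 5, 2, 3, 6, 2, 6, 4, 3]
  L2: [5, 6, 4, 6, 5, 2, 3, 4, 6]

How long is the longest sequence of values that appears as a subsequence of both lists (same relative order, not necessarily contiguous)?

5

Let dp[i][j] be the LCS length of the first i values of L1 and the first j values of L2. dp[i][j] = dp[i-1][j-1]+1 when the i-th and j-th values match, else max(dp[i-1][j], dp[i][j-1]).
    ·  5  6  4  6  5  2  3  4  6
 ·  0  0  0  0  0  0  0  0  0  0
 4  0  0  0  1  1  1  1  1  1  1
 2  0  0  0  1  1  1  2  2  2  2
 5  0  1  1  1  1  2  2  2  2  2
 2  0  1  1  1  1  2  3  3  3  3
 3  0  1  1  1  1  2  3  4  4  4
 6  0  1  2  2  2  2  3  4  4  5
 2  0  1  2  2  2  2  3  4  4  5
 6  0  1  2  2  3  3  3  4  4  5
 4  0  1  2  3  3  3  3  4  5  5
 3  0  1  2  3  3  3  3  4  5  5
dp[10][9] = 5. One LCS (by backtracking along matches): 4, 5, 2, 3, 6.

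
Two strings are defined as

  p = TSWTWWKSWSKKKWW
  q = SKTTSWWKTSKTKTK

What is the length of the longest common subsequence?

9

Match T (p #1, q #4), S (p #2, q #5), W (p #5, q #6), W (p #6, q #7), K (p #7, q #8), S (p #10, q #10), K (p #11, q #11), K (p #12, q #13), K (p #13, q #15) — 9 characters in the same relative order in both. Since dp[15][15] = 9, nothing longer is possible.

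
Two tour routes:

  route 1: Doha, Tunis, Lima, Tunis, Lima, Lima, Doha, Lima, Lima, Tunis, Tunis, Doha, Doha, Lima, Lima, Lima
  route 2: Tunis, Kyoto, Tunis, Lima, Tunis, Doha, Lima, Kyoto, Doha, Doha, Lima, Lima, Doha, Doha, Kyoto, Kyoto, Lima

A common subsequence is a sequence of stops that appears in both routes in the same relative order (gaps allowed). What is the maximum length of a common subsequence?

10

Pick Tunis (route 1 #2, route 2 #3) → Lima (route 1 #3, route 2 #4) → Tunis (route 1 #4, route 2 #5) → Lima (route 1 #5, route 2 #7) → Doha (route 1 #7, route 2 #10) → Lima (route 1 #8, route 2 #11) → Lima (route 1 #9, route 2 #12) → Doha (route 1 #12, route 2 #13) → Doha (route 1 #13, route 2 #14) → Lima (route 1 #16, route 2 #17); all 10 stops appear in both, in order, and the DP table's final entry dp[16][17] is also 10, so no common subsequence is longer.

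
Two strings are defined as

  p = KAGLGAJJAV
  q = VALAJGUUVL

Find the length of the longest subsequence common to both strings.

One common subsequence of length 5: A at p[2]=q[2], L at p[4]=q[3], A at p[6]=q[4], J at p[7]=q[5], V at p[10]=q[9]. The LCS DP gives dp[10][10] = 5, so this is optimal.

5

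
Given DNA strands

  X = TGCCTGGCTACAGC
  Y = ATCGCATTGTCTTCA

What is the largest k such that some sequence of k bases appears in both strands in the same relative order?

Taking T (X #1, Y #2), G (X #2, Y #4), C (X #3, Y #5), T (X #5, Y #8), G (X #6, Y #9), C (X #8, Y #11), T (X #9, Y #13), C (X #11, Y #14), A (X #12, Y #15) gives a common subsequence of length 9. dp[14][15] = 9 confirms this is the maximum.

9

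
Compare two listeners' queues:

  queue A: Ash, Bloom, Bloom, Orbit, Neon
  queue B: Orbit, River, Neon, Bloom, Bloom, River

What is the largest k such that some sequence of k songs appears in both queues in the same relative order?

Taking Bloom [2,4]; then Bloom [3,5] gives a common subsequence of length 2, and the DP table's final entry dp[5][6] is also 2, so no common subsequence is longer.

2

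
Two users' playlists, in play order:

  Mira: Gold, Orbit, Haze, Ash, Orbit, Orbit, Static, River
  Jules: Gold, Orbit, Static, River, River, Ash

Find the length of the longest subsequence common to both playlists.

4

Pick Gold at Mira[1]=Jules[1] → Orbit at Mira[6]=Jules[2] → Static at Mira[7]=Jules[3] → River at Mira[8]=Jules[5]; all 4 songs appear in both, in order. The LCS DP gives dp[8][6] = 4, so this is optimal.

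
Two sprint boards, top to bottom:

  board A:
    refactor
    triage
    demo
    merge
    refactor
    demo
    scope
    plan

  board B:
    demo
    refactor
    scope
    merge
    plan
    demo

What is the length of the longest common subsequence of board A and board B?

One common subsequence of length 4: demo [3,1] → refactor [5,2] → scope [7,3] → plan [8,5]. The LCS DP gives dp[8][6] = 4, so this is optimal.

4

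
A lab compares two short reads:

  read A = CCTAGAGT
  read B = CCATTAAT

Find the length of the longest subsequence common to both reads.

Taking C [1,1]; then C [2,2]; then T [3,5]; then A [4,6]; then A [6,7]; then T [8,8] gives a common subsequence of length 6. The LCS DP gives dp[8][8] = 6, so this is optimal.

6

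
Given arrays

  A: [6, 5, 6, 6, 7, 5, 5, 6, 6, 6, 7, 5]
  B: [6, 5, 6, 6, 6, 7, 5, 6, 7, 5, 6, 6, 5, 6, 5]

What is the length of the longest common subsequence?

11

Taking 6 (A #1, B #1), then 5 (A #2, B #2), then 6 (A #3, B #4), then 6 (A #4, B #5), then 7 (A #5, B #6), then 5 (A #6, B #7), then 5 (A #7, B #10), then 6 (A #8, B #11), then 6 (A #9, B #12), then 6 (A #10, B #14), then 5 (A #12, B #15) gives a common subsequence of length 11. dp[12][15] = 11 confirms this is the maximum.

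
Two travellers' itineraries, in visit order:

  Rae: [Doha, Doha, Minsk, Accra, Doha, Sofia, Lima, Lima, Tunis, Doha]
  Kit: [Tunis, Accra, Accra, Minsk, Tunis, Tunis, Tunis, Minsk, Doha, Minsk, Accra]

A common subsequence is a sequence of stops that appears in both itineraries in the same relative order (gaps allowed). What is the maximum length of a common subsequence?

Taking Doha [2,9] → Minsk [3,10] → Accra [4,11] gives a common subsequence of length 3, and the DP table's final entry dp[10][11] is also 3, so no common subsequence is longer.

3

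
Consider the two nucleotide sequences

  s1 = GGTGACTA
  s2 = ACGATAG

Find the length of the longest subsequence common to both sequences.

Taking G (s1 #4, s2 #3), then A (s1 #5, s2 #4), then T (s1 #7, s2 #5), then A (s1 #8, s2 #6) gives a common subsequence of length 4. Since dp[8][7] = 4, nothing longer is possible.

4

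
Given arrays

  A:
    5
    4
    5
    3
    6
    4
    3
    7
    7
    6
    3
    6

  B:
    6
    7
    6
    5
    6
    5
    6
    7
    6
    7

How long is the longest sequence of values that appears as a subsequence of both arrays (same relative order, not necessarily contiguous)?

Let dp[i][j] be the LCS length of the first i values of A and the first j values of B. dp[i][j] = dp[i-1][j-1]+1 when the i-th and j-th values match, else max(dp[i-1][j], dp[i][j-1]).
    ·  6  7  6  5  6  5  6  7  6  7
 ·  0  0  0  0  0  0  0  0  0  0  0
 5  0  0  0  0  1  1  1  1  1  1  1
 4  0  0  0  0  1  1  1  1  1  1  1
 5  0  0  0  0  1  1  2  2  2  2  2
 3  0  0  0  0  1  1  2  2  2  2  2
 6  0  1  1  1  1  2  2  3  3  3  3
 4  0  1  1  1  1  2  2  3  3  3  3
 3  0  1  1  1  1  2  2  3  3  3  3
 7  0  1  2  2  2  2  2  3  4  4  4
 7  0  1  2  2  2  2  2  3  4  4  5
 6  0  1  2  3  3  3  3  3  4  5  5
 3  0  1  2  3  3  3  3  3  4  5  5
 6  0  1  2  3  3  4  4  4  4  5  5
dp[12][10] = 5. One LCS (by backtracking along matches): 5, 5, 6, 7, 7.

5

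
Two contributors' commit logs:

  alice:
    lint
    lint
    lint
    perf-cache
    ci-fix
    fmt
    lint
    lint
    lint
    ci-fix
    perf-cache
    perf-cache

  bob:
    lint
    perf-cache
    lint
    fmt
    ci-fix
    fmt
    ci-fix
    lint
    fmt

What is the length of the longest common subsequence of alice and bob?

5

One common subsequence of length 5: lint [1,1], then lint [2,3], then ci-fix [5,5], then fmt [6,6], then lint [7,8]. dp[12][9] = 5 confirms this is the maximum.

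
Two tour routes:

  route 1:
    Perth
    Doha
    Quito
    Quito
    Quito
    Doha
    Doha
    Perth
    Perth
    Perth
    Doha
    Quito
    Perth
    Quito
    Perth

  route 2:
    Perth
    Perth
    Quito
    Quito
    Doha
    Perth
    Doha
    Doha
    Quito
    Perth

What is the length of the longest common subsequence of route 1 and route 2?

8

Pick Perth (route 1 #1, route 2 #2) → Quito (route 1 #4, route 2 #3) → Quito (route 1 #5, route 2 #4) → Doha (route 1 #6, route 2 #5) → Doha (route 1 #7, route 2 #7) → Doha (route 1 #11, route 2 #8) → Quito (route 1 #14, route 2 #9) → Perth (route 1 #15, route 2 #10); all 8 stops appear in both, in order. Since dp[15][10] = 8, nothing longer is possible.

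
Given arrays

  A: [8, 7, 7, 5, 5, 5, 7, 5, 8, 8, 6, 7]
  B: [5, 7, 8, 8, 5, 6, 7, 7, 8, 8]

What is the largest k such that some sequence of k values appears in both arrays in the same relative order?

6

Match 5 at A[6]=B[1], then 7 at A[7]=B[2], then 8 at A[9]=B[3], then 8 at A[10]=B[4], then 6 at A[11]=B[6], then 7 at A[12]=B[8] — 6 values in the same relative order in both, and the DP table's final entry dp[12][10] is also 6, so no common subsequence is longer.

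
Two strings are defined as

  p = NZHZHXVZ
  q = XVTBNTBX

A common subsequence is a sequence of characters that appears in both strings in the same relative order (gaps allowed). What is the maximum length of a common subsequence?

Let dp[i][j] be the LCS length of the first i characters of p and the first j characters of q. dp[i][j] = dp[i-1][j-1]+1 when the i-th and j-th characters match, else max(dp[i-1][j], dp[i][j-1]).
    ·  X  V  T  B  N  T  B  X
 ·  0  0  0  0  0  0  0  0  0
 N  0  0  0  0  0  1  1  1  1
 Z  0  0  0  0  0  1  1  1  1
 H  0  0  0  0  0  1  1  1  1
 Z  0  0  0  0  0  1  1  1  1
 H  0  0  0  0  0  1  1  1  1
 X  0  1  1  1  1  1  1  1  2
 V  0  1  2  2  2  2  2  2  2
 Z  0  1  2  2  2  2  2  2  2
dp[8][8] = 2. One LCS (by backtracking along matches): NX.

2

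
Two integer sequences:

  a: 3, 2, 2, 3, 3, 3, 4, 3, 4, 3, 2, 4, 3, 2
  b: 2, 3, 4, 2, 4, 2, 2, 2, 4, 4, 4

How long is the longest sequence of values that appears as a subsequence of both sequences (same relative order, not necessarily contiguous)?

6

One common subsequence of length 6: 3 [1,2], then 2 [2,7], then 2 [3,8], then 4 [7,9], then 4 [9,10], then 4 [12,11]. The LCS DP gives dp[14][11] = 6, so this is optimal.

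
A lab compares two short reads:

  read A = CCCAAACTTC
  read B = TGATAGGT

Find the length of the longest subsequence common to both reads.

3

Taking A [4,3], then A [5,5], then T [9,8] gives a common subsequence of length 3. The LCS DP gives dp[10][8] = 3, so this is optimal.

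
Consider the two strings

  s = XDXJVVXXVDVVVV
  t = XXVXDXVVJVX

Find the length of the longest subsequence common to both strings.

8

Pick X [1,1], X [3,2], V [6,3], X [7,4], X [8,6], V [9,7], V [11,8], V [12,10]; all 8 characters appear in both, in order. dp[14][11] = 8 confirms this is the maximum.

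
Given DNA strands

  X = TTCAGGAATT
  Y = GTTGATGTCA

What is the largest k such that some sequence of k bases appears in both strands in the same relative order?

Let dp[i][j] be the LCS length of the first i bases of X and the first j bases of Y. dp[i][j] = dp[i-1][j-1]+1 when the i-th and j-th bases match, else max(dp[i-1][j], dp[i][j-1]).
    ·  G  T  T  G  A  T  G  T  C  A
 ·  0  0  0  0  0  0  0  0  0  0  0
 T  0  0  1  1  1  1  1  1  1  1  1
 T  0  0  1  2  2  2  2  2  2  2  2
 C  0  0  1  2  2  2  2  2  2  3  3
 A  0  0  1  2  2  3  3  3  3  3  4
 G  0  1  1  2  3  3  3  4  4  4  4
 G  0  1  1  2  3  3  3  4  4  4  4
 A  0  1  1  2  3  4  4  4  4  4  5
 A  0  1  1  2  3  4  4  4  4  4  5
 T  0  1  2  2  3  4  5  5  5  5  5
 T  0  1  2  3  3  4  5  5  6  6  6
dp[10][10] = 6. One LCS (by backtracking along matches): TTGATT.

6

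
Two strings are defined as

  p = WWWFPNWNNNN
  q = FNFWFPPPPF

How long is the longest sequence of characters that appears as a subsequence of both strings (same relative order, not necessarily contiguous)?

3

One common subsequence of length 3: W at p[3]=q[4], F at p[4]=q[5], P at p[5]=q[9]. dp[11][10] = 3 confirms this is the maximum.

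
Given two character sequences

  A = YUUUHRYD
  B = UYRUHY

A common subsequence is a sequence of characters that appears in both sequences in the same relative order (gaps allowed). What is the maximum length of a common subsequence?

4

One common subsequence of length 4: Y (A #1, B #2), U (A #4, B #4), H (A #5, B #5), Y (A #7, B #6). dp[8][6] = 4 confirms this is the maximum.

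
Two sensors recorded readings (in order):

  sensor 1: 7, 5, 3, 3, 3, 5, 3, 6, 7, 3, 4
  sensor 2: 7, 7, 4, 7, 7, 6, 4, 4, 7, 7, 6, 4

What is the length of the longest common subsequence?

Let dp[i][j] be the LCS length of the first i values of sensor 1 and the first j values of sensor 2. dp[i][j] = dp[i-1][j-1]+1 when the i-th and j-th values match, else max(dp[i-1][j], dp[i][j-1]).
    ·  7  7  4  7  7  6  4  4  7  7  6  4
 ·  0  0  0  0  0  0  0  0  0  0  0  0  0
 7  0  1  1  1  1  1  1  1  1  1  1  1  1
 5  0  1  1  1  1  1  1  1  1  1  1  1  1
 3  0  1  1  1  1  1  1  1  1  1  1  1  1
 3  0  1  1  1  1  1  1  1  1  1  1  1  1
 3  0  1  1  1  1  1  1  1  1  1  1  1  1
 5  0  1  1  1  1  1  1  1  1  1  1  1  1
 3  0  1  1  1  1  1  1  1  1  1  1  1  1
 6  0  1  1  1  1  1  2  2  2  2  2  2  2
 7  0  1  2  2  2  2  2  2  2  3  3  3  3
 3  0  1  2  2  2  2  2  2  2  3  3  3  3
 4  0  1  2  3  3  3  3  3  3  3  3  3  4
dp[11][12] = 4. One LCS (by backtracking along matches): 7, 6, 7, 4.

4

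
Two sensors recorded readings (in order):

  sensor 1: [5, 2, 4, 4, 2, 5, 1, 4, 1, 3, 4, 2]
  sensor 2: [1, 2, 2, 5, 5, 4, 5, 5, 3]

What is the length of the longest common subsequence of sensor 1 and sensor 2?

Let dp[i][j] be the LCS length of the first i values of sensor 1 and the first j values of sensor 2. dp[i][j] = dp[i-1][j-1]+1 when the i-th and j-th values match, else max(dp[i-1][j], dp[i][j-1]).
    ·  1  2  2  5  5  4  5  5  3
 ·  0  0  0  0  0  0  0  0  0  0
 5  0  0  0  0  1  1  1  1  1  1
 2  0  0  1  1  1  1  1  1  1  1
 4  0  0  1  1  1  1  2  2  2  2
 4  0  0  1  1  1  1  2  2  2  2
 2  0  0  1  2  2  2  2  2  2  2
 5  0  0  1  2  3  3  3  3  3  3
 1  0  1  1  2  3  3  3  3  3  3
 4  0  1  1  2  3  3  4  4  4  4
 1  0  1  1  2  3  3  4  4  4  4
 3  0  1  1  2  3  3  4  4  4  5
 4  0  1  1  2  3  3  4  4  4  5
 2  0  1  2  2  3  3  4  4  4  5
dp[12][9] = 5. One LCS (by backtracking along matches): 2, 2, 5, 4, 3.

5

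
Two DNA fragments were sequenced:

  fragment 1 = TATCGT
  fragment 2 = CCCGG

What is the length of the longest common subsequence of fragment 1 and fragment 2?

2

Let dp[i][j] be the LCS length of the first i bases of fragment 1 and the first j bases of fragment 2. dp[i][j] = dp[i-1][j-1]+1 when the i-th and j-th bases match, else max(dp[i-1][j], dp[i][j-1]).
    ·  C  C  C  G  G
 ·  0  0  0  0  0  0
 T  0  0  0  0  0  0
 A  0  0  0  0  0  0
 T  0  0  0  0  0  0
 C  0  1  1  1  1  1
 G  0  1  1  1  2  2
 T  0  1  1  1  2  2
dp[6][5] = 2. One LCS (by backtracking along matches): CG.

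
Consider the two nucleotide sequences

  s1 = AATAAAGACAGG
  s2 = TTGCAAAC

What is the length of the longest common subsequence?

5

Let dp[i][j] be the LCS length of the first i bases of s1 and the first j bases of s2. dp[i][j] = dp[i-1][j-1]+1 when the i-th and j-th bases match, else max(dp[i-1][j], dp[i][j-1]).
    ·  T  T  G  C  A  A  A  C
 ·  0  0  0  0  0  0  0  0  0
 A  0  0  0  0  0  1  1  1  1
 A  0  0  0  0  0  1  2  2  2
 T  0  1  1  1  1  1  2  2  2
 A  0  1  1  1  1  2  2  3  3
 A  0  1  1  1  1  2  3  3  3
 A  0  1  1  1  1  2  3  4  4
 G  0  1  1  2  2  2  3  4  4
 A  0  1  1  2  2  3  3  4  4
 C  0  1  1  2  3  3  3  4  5
 A  0  1  1  2  3  4  4  4  5
 G  0  1  1  2  3  4  4  4  5
 G  0  1  1  2  3  4  4  4  5
dp[12][8] = 5. One LCS (by backtracking along matches): TAAAC.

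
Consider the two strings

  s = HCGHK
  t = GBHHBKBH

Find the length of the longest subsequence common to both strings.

Let dp[i][j] be the LCS length of the first i characters of s and the first j characters of t. dp[i][j] = dp[i-1][j-1]+1 when the i-th and j-th characters match, else max(dp[i-1][j], dp[i][j-1]).
    ·  G  B  H  H  B  K  B  H
 ·  0  0  0  0  0  0  0  0  0
 H  0  0  0  1  1  1  1  1  1
 C  0  0  0  1  1  1  1  1  1
 G  0  1  1  1  1  1  1  1  1
 H  0  1  1  2  2  2  2  2  2
 K  0  1  1  2  2  2  3  3  3
dp[5][8] = 3. One LCS (by backtracking along matches): HHK.

3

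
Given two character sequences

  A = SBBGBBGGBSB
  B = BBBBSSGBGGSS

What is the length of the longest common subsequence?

7

Taking B at A[2]=B[3], then B at A[3]=B[4], then G at A[4]=B[7], then B at A[6]=B[8], then G at A[7]=B[9], then G at A[8]=B[10], then S at A[10]=B[12] gives a common subsequence of length 7. Since dp[11][12] = 7, nothing longer is possible.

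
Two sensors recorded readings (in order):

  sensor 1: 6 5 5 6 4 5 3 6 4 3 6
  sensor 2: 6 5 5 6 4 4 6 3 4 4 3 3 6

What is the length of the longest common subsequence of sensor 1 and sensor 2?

9

Pick 6 (sensor 1 #1, sensor 2 #1), 5 (sensor 1 #2, sensor 2 #2), 5 (sensor 1 #3, sensor 2 #3), 6 (sensor 1 #4, sensor 2 #4), 4 (sensor 1 #5, sensor 2 #6), 3 (sensor 1 #7, sensor 2 #8), 4 (sensor 1 #9, sensor 2 #10), 3 (sensor 1 #10, sensor 2 #12), 6 (sensor 1 #11, sensor 2 #13); all 9 values appear in both, in order. dp[11][13] = 9 confirms this is the maximum.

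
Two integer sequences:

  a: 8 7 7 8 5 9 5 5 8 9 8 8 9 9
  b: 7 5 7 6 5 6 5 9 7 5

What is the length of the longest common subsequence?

5

Match 7 [2,1], then 7 [3,3], then 5 [5,7], then 9 [6,8], then 5 [8,10] — 5 values in the same relative order in both. The LCS DP gives dp[14][10] = 5, so this is optimal.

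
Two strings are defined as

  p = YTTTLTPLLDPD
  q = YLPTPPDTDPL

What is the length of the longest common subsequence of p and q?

6

Taking Y [1,1], L [5,2], T [6,4], P [7,6], D [10,9], P [11,10] gives a common subsequence of length 6. The LCS DP gives dp[12][11] = 6, so this is optimal.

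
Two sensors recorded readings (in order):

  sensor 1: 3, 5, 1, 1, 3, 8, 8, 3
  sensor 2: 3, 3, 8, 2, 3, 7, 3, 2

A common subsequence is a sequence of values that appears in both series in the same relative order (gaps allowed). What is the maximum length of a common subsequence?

Pick 3 at sensor 1[1]=sensor 2[1], then 3 at sensor 1[5]=sensor 2[2], then 8 at sensor 1[6]=sensor 2[3], then 3 at sensor 1[8]=sensor 2[7]; all 4 values appear in both, in order. Since dp[8][8] = 4, nothing longer is possible.

4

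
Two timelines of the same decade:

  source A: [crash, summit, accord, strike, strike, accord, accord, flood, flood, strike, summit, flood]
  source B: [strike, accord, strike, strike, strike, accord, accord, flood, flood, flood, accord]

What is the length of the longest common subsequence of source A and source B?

8

One common subsequence of length 8: accord [3,2]; then strike [4,4]; then strike [5,5]; then accord [6,6]; then accord [7,7]; then flood [8,8]; then flood [9,9]; then flood [12,10]. dp[12][11] = 8 confirms this is the maximum.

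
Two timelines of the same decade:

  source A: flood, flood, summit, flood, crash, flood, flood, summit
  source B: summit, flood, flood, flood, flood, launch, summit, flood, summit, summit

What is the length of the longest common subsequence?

Match flood at source A[1]=source B[2], flood at source A[2]=source B[3], flood at source A[4]=source B[4], flood at source A[6]=source B[5], flood at source A[7]=source B[8], summit at source A[8]=source B[10] — 6 events in the same relative order in both. The LCS DP gives dp[8][10] = 6, so this is optimal.

6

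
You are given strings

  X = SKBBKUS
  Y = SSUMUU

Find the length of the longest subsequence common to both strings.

2

Let dp[i][j] be the LCS length of the first i characters of X and the first j characters of Y. dp[i][j] = dp[i-1][j-1]+1 when the i-th and j-th characters match, else max(dp[i-1][j], dp[i][j-1]).
    ·  S  S  U  M  U  U
 ·  0  0  0  0  0  0  0
 S  0  1  1  1  1  1  1
 K  0  1  1  1  1  1  1
 B  0  1  1  1  1  1  1
 B  0  1  1  1  1  1  1
 K  0  1  1  1  1  1  1
 U  0  1  1  2  2  2  2
 S  0  1  2  2  2  2  2
dp[7][6] = 2. One LCS (by backtracking along matches): SU.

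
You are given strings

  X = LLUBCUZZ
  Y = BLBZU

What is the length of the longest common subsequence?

Taking L (X #2, Y #2), B (X #4, Y #3), U (X #6, Y #5) gives a common subsequence of length 3. Since dp[8][5] = 3, nothing longer is possible.

3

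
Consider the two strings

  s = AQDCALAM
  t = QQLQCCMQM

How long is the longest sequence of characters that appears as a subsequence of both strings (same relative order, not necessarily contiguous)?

Let dp[i][j] be the LCS length of the first i characters of s and the first j characters of t. dp[i][j] = dp[i-1][j-1]+1 when the i-th and j-th characters match, else max(dp[i-1][j], dp[i][j-1]).
    ·  Q  Q  L  Q  C  C  M  Q  M
 ·  0  0  0  0  0  0  0  0  0  0
 A  0  0  0  0  0  0  0  0  0  0
 Q  0  1  1  1  1  1  1  1  1  1
 D  0  1  1  1  1  1  1  1  1  1
 C  0  1  1  1  1  2  2  2  2  2
 A  0  1  1  1  1  2  2  2  2  2
 L  0  1  1  2  2  2  2  2  2  2
 A  0  1  1  2  2  2  2  2  2  2
 M  0  1  1  2  2  2  2  3  3  3
dp[8][9] = 3. One LCS (by backtracking along matches): QCM.

3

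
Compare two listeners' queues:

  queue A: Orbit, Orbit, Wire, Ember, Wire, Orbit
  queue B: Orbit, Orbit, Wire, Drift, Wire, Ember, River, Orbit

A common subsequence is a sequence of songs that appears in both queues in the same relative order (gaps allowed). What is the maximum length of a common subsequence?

One common subsequence of length 5: Orbit at queue A[1]=queue B[1]; then Orbit at queue A[2]=queue B[2]; then Wire at queue A[3]=queue B[5]; then Ember at queue A[4]=queue B[6]; then Orbit at queue A[6]=queue B[8]. dp[6][8] = 5 confirms this is the maximum.

5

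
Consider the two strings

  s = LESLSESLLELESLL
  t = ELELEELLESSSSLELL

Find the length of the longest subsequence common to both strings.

Match L (s #1, t #2), then E (s #2, t #3), then L (s #4, t #4), then E (s #6, t #6), then L (s #8, t #7), then L (s #9, t #8), then E (s #10, t #9), then L (s #11, t #14), then E (s #12, t #15), then L (s #14, t #16), then L (s #15, t #17) — 11 characters in the same relative order in both, and the DP table's final entry dp[15][17] is also 11, so no common subsequence is longer.

11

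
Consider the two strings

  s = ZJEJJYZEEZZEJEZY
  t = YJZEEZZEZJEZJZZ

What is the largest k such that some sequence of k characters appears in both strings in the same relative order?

10

One common subsequence of length 10: J [5,2] → Z [7,3] → E [8,4] → E [9,5] → Z [10,6] → Z [11,7] → E [12,8] → J [13,10] → E [14,11] → Z [15,15]. dp[16][15] = 10 confirms this is the maximum.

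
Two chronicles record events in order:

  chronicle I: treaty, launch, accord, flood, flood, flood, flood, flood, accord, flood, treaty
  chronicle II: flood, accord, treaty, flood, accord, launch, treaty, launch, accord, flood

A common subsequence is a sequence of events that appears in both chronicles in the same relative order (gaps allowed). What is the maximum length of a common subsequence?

4

Taking treaty at chronicle I[1]=chronicle II[7]; then launch at chronicle I[2]=chronicle II[8]; then accord at chronicle I[9]=chronicle II[9]; then flood at chronicle I[10]=chronicle II[10] gives a common subsequence of length 4. The LCS DP gives dp[11][10] = 4, so this is optimal.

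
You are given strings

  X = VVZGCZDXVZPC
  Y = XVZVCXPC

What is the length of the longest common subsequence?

6

Let dp[i][j] be the LCS length of the first i characters of X and the first j characters of Y. dp[i][j] = dp[i-1][j-1]+1 when the i-th and j-th characters match, else max(dp[i-1][j], dp[i][j-1]).
    ·  X  V  Z  V  C  X  P  C
 ·  0  0  0  0  0  0  0  0  0
 V  0  0  1  1  1  1  1  1  1
 V  0  0  1  1  2  2  2  2  2
 Z  0  0  1  2  2  2  2  2  2
 G  0  0  1  2  2  2  2  2  2
 C  0  0  1  2  2  3  3  3  3
 Z  0  0  1  2  2  3  3  3  3
 D  0  0  1  2  2  3  3  3  3
 X  0  1  1  2  2  3  4  4  4
 V  0  1  2  2  3  3  4  4  4
 Z  0  1  2  3  3  3  4  4  4
 P  0  1  2  3  3  3  4  5  5
 C  0  1  2  3  3  4  4  5  6
dp[12][8] = 6. One LCS (by backtracking along matches): VVCXPC.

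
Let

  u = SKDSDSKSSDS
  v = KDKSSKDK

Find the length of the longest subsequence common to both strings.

Match K (u #2, v #1) → D (u #3, v #2) → S (u #4, v #4) → S (u #6, v #5) → K (u #7, v #6) → D (u #10, v #7) — 6 characters in the same relative order in both, and the DP table's final entry dp[11][8] is also 6, so no common subsequence is longer.

6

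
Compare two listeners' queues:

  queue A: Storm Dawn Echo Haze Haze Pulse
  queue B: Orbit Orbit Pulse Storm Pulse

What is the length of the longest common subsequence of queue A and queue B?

Pick Storm (queue A #1, queue B #4); then Pulse (queue A #6, queue B #5); all 2 songs appear in both, in order. dp[6][5] = 2 confirms this is the maximum.

2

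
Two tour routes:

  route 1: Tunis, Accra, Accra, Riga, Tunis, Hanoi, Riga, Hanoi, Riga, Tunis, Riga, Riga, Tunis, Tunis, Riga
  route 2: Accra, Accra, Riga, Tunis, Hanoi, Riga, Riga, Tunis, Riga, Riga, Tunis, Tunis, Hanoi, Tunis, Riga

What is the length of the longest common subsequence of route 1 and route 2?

13

Taking Accra [2,1], then Accra [3,2], then Riga [4,3], then Tunis [5,4], then Hanoi [6,5], then Riga [7,6], then Riga [9,7], then Tunis [10,8], then Riga [11,9], then Riga [12,10], then Tunis [13,12], then Tunis [14,14], then Riga [15,15] gives a common subsequence of length 13. dp[15][15] = 13 confirms this is the maximum.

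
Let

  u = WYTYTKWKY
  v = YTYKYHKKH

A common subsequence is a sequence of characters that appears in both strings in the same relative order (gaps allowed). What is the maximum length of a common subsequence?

5

Let dp[i][j] be the LCS length of the first i characters of u and the first j characters of v. dp[i][j] = dp[i-1][j-1]+1 when the i-th and j-th characters match, else max(dp[i-1][j], dp[i][j-1]).
    ·  Y  T  Y  K  Y  H  K  K  H
 ·  0  0  0  0  0  0  0  0  0  0
 W  0  0  0  0  0  0  0  0  0  0
 Y  0  1  1  1  1  1  1  1  1  1
 T  0  1  2  2  2  2  2  2  2  2
 Y  0  1  2  3  3  3  3  3  3  3
 T  0  1  2  3  3  3  3  3  3  3
 K  0  1  2  3  4  4  4  4  4  4
 W  0  1  2  3  4  4  4  4  4  4
 K  0  1  2  3  4  4  4  5  5  5
 Y  0  1  2  3  4  5  5  5  5  5
dp[9][9] = 5. One LCS (by backtracking along matches): YTYKK.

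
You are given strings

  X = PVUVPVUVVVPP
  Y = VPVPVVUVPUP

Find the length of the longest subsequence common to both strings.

Taking P at X[1]=Y[2]; then V at X[2]=Y[3]; then V at X[4]=Y[5]; then V at X[6]=Y[6]; then U at X[7]=Y[7]; then V at X[10]=Y[8]; then P at X[11]=Y[9]; then P at X[12]=Y[11] gives a common subsequence of length 8. Since dp[12][11] = 8, nothing longer is possible.

8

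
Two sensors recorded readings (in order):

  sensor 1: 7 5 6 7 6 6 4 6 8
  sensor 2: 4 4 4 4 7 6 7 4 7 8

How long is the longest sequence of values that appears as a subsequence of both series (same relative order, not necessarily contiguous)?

Let dp[i][j] be the LCS length of the first i values of sensor 1 and the first j values of sensor 2. dp[i][j] = dp[i-1][j-1]+1 when the i-th and j-th values match, else max(dp[i-1][j], dp[i][j-1]).
    ·  4  4  4  4  7  6  7  4  7  8
 ·  0  0  0  0  0  0  0  0  0  0  0
 7  0  0  0  0  0  1  1  1  1  1  1
 5  0  0  0  0  0  1  1  1  1  1  1
 6  0  0  0  0  0  1  2  2  2  2  2
 7  0  0  0  0  0  1  2  3  3  3  3
 6  0  0  0  0  0  1  2  3  3  3  3
 6  0  0  0  0  0  1  2  3  3  3  3
 4  0  1  1  1  1  1  2  3  4  4  4
 6  0  1  1  1  1  1  2  3  4  4  4
 8  0  1  1  1  1  1  2  3  4  4  5
dp[9][10] = 5. One LCS (by backtracking along matches): 7, 6, 7, 4, 8.

5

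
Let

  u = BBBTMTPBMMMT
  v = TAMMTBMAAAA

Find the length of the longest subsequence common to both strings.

Let dp[i][j] be the LCS length of the first i characters of u and the first j characters of v. dp[i][j] = dp[i-1][j-1]+1 when the i-th and j-th characters match, else max(dp[i-1][j], dp[i][j-1]).
    ·  T  A  M  M  T  B  M  A  A  A  A
 ·  0  0  0  0  0  0  0  0  0  0  0  0
 B  0  0  0  0  0  0  1  1  1  1  1  1
 B  0  0  0  0  0  0  1  1  1  1  1  1
 B  0  0  0  0  0  0  1  1  1  1  1  1
 T  0  1  1  1  1  1  1  1  1  1  1  1
 M  0  1  1  2  2  2  2  2  2  2  2  2
 T  0  1  1  2  2  3  3  3  3  3  3  3
 P  0  1  1  2  2  3  3  3  3  3  3  3
 B  0  1  1  2  2  3  4  4  4  4  4  4
 M  0  1  1  2  3  3  4  5  5  5  5  5
 M  0  1  1  2  3  3  4  5  5  5  5  5
 M  0  1  1  2  3  3  4  5  5  5  5  5
 T  0  1  1  2  3  4  4  5  5  5  5  5
dp[12][11] = 5. One LCS (by backtracking along matches): TMTBM.

5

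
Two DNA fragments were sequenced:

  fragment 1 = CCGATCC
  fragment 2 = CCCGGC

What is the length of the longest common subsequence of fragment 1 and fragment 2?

4

Taking C (fragment 1 #1, fragment 2 #2) → C (fragment 1 #2, fragment 2 #3) → G (fragment 1 #3, fragment 2 #5) → C (fragment 1 #7, fragment 2 #6) gives a common subsequence of length 4. Since dp[7][6] = 4, nothing longer is possible.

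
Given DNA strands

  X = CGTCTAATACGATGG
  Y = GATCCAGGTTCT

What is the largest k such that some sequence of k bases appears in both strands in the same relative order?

Match G (X #2, Y #1); then T (X #3, Y #3); then C (X #4, Y #5); then T (X #5, Y #9); then T (X #8, Y #10); then C (X #10, Y #11); then T (X #13, Y #12) — 7 bases in the same relative order in both. Since dp[15][12] = 7, nothing longer is possible.

7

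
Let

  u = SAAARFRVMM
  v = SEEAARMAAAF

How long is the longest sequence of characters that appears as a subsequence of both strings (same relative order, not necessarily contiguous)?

5

Taking S [1,1], A [2,8], A [3,9], A [4,10], F [6,11] gives a common subsequence of length 5. Since dp[10][11] = 5, nothing longer is possible.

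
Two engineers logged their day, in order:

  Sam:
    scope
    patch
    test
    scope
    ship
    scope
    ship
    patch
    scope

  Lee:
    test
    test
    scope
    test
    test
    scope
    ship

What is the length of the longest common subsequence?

Match scope [1,3]; then test [3,5]; then scope [6,6]; then ship [7,7] — 4 tasks in the same relative order in both, and the DP table's final entry dp[9][7] is also 4, so no common subsequence is longer.

4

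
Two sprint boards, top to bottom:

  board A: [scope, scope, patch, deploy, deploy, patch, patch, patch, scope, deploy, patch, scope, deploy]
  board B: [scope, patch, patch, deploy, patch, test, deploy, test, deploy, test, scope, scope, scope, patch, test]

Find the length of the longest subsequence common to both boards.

6

Pick scope [1,1] → patch [3,5] → deploy [4,7] → deploy [5,9] → scope [9,13] → patch [11,14]; all 6 tasks appear in both, in order. dp[13][15] = 6 confirms this is the maximum.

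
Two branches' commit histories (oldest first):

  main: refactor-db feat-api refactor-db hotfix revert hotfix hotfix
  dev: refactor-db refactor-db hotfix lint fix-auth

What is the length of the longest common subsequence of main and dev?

3

Pick refactor-db at main[1]=dev[1], then refactor-db at main[3]=dev[2], then hotfix at main[4]=dev[3]; all 3 commits appear in both, in order. dp[7][5] = 3 confirms this is the maximum.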